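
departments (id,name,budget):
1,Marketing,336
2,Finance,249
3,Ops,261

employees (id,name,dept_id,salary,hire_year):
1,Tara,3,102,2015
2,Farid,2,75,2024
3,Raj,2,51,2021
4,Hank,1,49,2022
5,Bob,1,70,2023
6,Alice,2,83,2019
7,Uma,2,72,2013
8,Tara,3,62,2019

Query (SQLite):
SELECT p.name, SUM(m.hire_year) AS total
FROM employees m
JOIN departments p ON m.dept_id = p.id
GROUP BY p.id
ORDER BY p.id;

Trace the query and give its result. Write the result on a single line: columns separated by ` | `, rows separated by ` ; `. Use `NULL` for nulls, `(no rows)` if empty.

Marketing | 4045 ; Finance | 8077 ; Ops | 4034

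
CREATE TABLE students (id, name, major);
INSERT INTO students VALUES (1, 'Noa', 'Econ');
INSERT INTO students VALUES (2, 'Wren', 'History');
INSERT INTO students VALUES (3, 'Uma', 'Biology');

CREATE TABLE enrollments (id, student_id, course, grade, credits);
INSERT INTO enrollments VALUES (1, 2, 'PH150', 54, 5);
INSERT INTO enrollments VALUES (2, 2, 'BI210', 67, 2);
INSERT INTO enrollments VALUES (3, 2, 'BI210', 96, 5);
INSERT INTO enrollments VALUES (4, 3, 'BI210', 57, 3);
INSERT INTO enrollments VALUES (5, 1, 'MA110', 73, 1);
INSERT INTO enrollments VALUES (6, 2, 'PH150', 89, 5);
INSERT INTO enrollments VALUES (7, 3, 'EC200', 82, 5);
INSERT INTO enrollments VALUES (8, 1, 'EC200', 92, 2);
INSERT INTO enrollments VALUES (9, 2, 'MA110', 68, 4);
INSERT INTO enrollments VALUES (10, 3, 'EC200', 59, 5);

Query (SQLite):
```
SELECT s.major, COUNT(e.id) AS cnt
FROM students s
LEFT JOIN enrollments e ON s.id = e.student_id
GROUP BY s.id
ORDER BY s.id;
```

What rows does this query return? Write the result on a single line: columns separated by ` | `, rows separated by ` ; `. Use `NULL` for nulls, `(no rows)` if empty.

Econ | 2 ; History | 5 ; Biology | 3

LEFT JOIN keeps every students row; unmatched ones get NULL for enrollments columns.
Group by students.id and compute COUNT(e.id). COUNT(col) of an all-NULL group is 0.
  1: ids {5, 8} → COUNT(e.id)=2
  2: ids {1, 2, 3, 6, 9} → COUNT(e.id)=5
  3: ids {4, 7, 10} → COUNT(e.id)=3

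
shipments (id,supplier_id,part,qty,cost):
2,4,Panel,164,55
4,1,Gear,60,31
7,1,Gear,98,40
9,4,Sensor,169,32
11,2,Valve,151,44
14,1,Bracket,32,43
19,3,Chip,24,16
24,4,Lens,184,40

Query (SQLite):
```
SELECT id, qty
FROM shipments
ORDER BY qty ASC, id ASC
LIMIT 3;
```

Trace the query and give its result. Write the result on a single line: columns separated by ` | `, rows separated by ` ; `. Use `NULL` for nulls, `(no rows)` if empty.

19 | 24 ; 14 | 32 ; 4 | 60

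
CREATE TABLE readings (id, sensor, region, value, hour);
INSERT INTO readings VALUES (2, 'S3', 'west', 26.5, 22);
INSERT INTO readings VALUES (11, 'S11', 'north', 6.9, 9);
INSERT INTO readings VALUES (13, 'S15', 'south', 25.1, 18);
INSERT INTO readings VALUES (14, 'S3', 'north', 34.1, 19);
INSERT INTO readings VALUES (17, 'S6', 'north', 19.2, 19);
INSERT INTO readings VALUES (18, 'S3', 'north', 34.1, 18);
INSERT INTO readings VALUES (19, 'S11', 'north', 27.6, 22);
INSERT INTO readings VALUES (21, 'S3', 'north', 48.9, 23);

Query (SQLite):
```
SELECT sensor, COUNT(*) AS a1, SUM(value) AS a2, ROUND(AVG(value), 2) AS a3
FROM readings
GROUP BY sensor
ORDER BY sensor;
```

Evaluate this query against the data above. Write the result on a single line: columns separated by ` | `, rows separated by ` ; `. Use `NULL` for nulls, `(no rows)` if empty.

Group readings by sensor.
Per group compute: COUNT(*), SUM(value), ROUND(AVG(value), 2).
  S11: ids {11, 19} → COUNT(*)=2, SUM(value)=34.5, ROUND(AVG(value), 2)=17.25
  S15: ids {13} → COUNT(*)=1, SUM(value)=25.1, ROUND(AVG(value), 2)=25.1
  S3: ids {2, 14, 18, 21} → COUNT(*)=4, SUM(value)=143.6, ROUND(AVG(value), 2)=35.9
  S6: ids {17} → COUNT(*)=1, SUM(value)=19.2, ROUND(AVG(value), 2)=19.2

S11 | 2 | 34.5 | 17.25 ; S15 | 1 | 25.1 | 25.1 ; S3 | 4 | 143.6 | 35.9 ; S6 | 1 | 19.2 | 19.2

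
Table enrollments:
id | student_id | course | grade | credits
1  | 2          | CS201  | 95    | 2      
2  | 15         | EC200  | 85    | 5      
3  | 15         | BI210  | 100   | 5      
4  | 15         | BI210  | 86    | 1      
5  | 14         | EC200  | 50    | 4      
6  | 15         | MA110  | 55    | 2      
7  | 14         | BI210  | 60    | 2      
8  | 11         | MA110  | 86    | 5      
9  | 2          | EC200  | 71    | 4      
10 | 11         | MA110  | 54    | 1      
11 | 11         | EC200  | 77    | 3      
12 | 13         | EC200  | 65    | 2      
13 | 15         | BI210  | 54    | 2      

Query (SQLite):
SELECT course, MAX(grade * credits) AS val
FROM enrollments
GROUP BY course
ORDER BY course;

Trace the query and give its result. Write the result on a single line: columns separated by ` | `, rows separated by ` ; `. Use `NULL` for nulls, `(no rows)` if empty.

BI210 | 500 ; CS201 | 190 ; EC200 | 425 ; MA110 | 430

For each row compute grade * credits.
Group by course; take MAX of the expression per group.
  BI210: ids {3, 4, 7, 13} → MAX(grade * credits)=500
  CS201: ids {1} → MAX(grade * credits)=190
  EC200: ids {2, 5, 9, 11, 12} → MAX(grade * credits)=425
  MA110: ids {6, 8, 10} → MAX(grade * credits)=430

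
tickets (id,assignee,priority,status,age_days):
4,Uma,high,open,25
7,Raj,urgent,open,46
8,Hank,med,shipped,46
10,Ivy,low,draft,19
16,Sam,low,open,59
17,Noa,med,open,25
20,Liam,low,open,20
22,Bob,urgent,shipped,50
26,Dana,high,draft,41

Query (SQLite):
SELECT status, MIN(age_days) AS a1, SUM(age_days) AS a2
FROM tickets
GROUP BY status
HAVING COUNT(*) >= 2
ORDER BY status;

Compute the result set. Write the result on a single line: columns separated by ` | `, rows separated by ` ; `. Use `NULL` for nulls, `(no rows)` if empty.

Group tickets by status.
Per group compute: MIN(age_days), SUM(age_days).
HAVING: drop groups with fewer than 2 rows.
  draft: ids {10, 26} → MIN(age_days)=19, SUM(age_days)=60
  open: ids {4, 7, 16, 17, 20} → MIN(age_days)=20, SUM(age_days)=175
  shipped: ids {8, 22} → MIN(age_days)=46, SUM(age_days)=96

draft | 19 | 60 ; open | 20 | 175 ; shipped | 46 | 96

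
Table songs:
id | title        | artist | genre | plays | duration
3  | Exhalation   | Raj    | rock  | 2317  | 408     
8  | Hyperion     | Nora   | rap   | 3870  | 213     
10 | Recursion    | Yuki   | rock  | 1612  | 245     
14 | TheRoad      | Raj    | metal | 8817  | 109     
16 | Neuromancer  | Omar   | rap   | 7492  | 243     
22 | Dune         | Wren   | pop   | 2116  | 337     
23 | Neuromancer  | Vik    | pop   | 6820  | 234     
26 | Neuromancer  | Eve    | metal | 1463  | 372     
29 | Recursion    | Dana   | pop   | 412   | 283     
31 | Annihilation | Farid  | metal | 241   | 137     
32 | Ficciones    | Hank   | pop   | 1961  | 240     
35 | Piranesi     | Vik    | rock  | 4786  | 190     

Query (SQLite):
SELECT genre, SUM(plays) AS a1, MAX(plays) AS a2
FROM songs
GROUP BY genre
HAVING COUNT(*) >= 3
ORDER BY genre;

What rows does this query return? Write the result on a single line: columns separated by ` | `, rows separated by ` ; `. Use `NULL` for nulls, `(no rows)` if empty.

metal | 10521 | 8817 ; pop | 11309 | 6820 ; rock | 8715 | 4786

Group songs by genre.
Per group compute: SUM(plays), MAX(plays).
HAVING: drop groups with fewer than 3 rows.
  metal: ids {14, 26, 31} → SUM(plays)=10521, MAX(plays)=8817
  pop: ids {22, 23, 29, 32} → SUM(plays)=11309, MAX(plays)=6820
  rap: ids {8, 16} → SUM(plays)=11362, MAX(plays)=7492
  rock: ids {3, 10, 35} → SUM(plays)=8715, MAX(plays)=4786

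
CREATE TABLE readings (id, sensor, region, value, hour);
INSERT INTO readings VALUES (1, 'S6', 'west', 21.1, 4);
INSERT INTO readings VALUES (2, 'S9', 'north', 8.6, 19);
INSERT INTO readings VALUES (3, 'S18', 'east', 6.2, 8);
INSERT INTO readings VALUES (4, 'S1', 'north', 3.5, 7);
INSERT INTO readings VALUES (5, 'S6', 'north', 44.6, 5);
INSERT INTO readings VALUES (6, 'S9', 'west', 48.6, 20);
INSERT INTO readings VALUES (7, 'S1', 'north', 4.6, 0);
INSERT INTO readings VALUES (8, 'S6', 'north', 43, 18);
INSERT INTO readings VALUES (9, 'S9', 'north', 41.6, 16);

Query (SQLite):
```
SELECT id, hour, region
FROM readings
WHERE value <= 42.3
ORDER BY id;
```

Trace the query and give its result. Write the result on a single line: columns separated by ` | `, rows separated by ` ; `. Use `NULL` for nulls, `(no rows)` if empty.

1 | 4 | west ; 2 | 19 | north ; 3 | 8 | east ; 4 | 7 | north ; 7 | 0 | north ; 9 | 16 | north

value <= 42.3: ids {1, 2, 3, 4, 7, 9}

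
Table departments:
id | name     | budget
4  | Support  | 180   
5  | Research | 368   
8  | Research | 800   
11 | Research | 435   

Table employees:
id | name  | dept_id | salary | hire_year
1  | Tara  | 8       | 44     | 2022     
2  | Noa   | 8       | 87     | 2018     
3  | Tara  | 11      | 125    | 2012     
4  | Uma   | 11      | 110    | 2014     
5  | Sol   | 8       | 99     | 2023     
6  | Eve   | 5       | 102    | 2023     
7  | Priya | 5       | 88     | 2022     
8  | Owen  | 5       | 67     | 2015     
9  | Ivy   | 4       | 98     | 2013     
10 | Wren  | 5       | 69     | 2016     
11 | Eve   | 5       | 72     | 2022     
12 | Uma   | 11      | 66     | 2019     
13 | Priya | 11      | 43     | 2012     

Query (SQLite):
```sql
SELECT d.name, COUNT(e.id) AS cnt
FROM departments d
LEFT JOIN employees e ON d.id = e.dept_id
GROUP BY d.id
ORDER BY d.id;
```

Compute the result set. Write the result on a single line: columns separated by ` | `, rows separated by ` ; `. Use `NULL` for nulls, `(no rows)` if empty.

Support | 1 ; Research | 5 ; Research | 3 ; Research | 4

LEFT JOIN keeps every departments row; unmatched ones get NULL for employees columns.
Group by departments.id and compute COUNT(e.id). COUNT(col) of an all-NULL group is 0.
  4: ids {9} → COUNT(e.id)=1
  5: ids {6, 7, 8, 10, 11} → COUNT(e.id)=5
  8: ids {1, 2, 5} → COUNT(e.id)=3
  11: ids {3, 4, 12, 13} → COUNT(e.id)=4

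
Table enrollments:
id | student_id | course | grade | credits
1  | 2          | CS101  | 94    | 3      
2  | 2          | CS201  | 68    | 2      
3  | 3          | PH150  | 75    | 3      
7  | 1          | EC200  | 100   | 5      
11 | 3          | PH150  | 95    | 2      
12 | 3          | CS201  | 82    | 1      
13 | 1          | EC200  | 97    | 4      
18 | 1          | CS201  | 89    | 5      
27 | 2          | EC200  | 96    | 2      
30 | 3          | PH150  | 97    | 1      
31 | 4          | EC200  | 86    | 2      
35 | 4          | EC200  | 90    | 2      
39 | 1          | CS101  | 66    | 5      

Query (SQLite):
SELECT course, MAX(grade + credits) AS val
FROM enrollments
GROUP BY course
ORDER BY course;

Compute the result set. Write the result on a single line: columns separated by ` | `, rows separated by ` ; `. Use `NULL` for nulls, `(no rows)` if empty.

For each row compute grade + credits.
Group by course; take MAX of the expression per group.
  CS101: ids {1, 39} → MAX(grade + credits)=97
  CS201: ids {2, 12, 18} → MAX(grade + credits)=94
  EC200: ids {7, 13, 27, 31, 35} → MAX(grade + credits)=105
  PH150: ids {3, 11, 30} → MAX(grade + credits)=98

CS101 | 97 ; CS201 | 94 ; EC200 | 105 ; PH150 | 98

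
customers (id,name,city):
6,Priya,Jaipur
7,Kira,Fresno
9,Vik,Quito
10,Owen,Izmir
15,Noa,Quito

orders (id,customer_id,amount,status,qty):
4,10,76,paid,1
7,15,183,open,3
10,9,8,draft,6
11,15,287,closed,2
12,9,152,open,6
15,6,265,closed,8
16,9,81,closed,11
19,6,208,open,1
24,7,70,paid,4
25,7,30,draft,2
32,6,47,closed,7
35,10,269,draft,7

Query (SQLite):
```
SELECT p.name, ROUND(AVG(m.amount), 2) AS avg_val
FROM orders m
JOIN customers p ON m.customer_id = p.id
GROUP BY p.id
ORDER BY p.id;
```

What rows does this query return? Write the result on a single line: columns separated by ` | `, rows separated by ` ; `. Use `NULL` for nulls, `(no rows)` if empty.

Priya | 173.33 ; Kira | 50 ; Vik | 80.33 ; Owen | 172.5 ; Noa | 235

Join each orders row to its customers via customer_id.
Group joined rows by customers.id; compute ROUND(AVG(m.amount), 2) per group.
  6: ids {15, 19, 32} → ROUND(AVG(m.amount), 2)=173.33
  7: ids {24, 25} → ROUND(AVG(m.amount), 2)=50
  9: ids {10, 12, 16} → ROUND(AVG(m.amount), 2)=80.33
  10: ids {4, 35} → ROUND(AVG(m.amount), 2)=172.5
  15: ids {7, 11} → ROUND(AVG(m.amount), 2)=235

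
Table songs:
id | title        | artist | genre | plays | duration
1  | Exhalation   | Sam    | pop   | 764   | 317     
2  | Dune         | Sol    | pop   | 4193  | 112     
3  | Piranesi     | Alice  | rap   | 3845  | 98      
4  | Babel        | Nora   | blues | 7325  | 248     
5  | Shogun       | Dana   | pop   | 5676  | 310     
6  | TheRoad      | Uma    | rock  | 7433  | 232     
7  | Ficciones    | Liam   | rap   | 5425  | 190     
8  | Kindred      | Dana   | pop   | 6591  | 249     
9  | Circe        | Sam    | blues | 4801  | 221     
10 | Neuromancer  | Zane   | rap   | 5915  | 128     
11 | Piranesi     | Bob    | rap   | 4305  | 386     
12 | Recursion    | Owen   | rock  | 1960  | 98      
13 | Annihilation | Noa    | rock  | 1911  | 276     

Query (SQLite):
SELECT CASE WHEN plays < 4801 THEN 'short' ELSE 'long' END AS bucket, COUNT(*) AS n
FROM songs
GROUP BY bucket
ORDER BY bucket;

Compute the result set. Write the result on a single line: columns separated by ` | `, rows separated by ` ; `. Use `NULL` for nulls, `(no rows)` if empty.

Bucket rows by plays < 4801 → 'short' else 'long'; count each bucket.

long | 7 ; short | 6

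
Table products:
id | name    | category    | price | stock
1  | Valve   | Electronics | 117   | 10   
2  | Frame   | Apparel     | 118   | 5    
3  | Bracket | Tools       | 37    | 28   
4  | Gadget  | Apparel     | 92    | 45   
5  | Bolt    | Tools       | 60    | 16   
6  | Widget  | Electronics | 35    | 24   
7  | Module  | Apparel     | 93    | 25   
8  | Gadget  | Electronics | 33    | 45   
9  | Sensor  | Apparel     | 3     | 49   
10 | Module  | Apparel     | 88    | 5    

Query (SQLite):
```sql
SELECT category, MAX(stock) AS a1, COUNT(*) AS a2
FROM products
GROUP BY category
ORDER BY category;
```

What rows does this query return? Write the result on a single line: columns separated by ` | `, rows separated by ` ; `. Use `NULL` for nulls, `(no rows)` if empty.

Apparel | 49 | 5 ; Electronics | 45 | 3 ; Tools | 28 | 2

Group products by category.
Per group compute: MAX(stock), COUNT(*).
  Apparel: ids {2, 4, 7, 9, 10} → MAX(stock)=49, COUNT(*)=5
  Electronics: ids {1, 6, 8} → MAX(stock)=45, COUNT(*)=3
  Tools: ids {3, 5} → MAX(stock)=28, COUNT(*)=2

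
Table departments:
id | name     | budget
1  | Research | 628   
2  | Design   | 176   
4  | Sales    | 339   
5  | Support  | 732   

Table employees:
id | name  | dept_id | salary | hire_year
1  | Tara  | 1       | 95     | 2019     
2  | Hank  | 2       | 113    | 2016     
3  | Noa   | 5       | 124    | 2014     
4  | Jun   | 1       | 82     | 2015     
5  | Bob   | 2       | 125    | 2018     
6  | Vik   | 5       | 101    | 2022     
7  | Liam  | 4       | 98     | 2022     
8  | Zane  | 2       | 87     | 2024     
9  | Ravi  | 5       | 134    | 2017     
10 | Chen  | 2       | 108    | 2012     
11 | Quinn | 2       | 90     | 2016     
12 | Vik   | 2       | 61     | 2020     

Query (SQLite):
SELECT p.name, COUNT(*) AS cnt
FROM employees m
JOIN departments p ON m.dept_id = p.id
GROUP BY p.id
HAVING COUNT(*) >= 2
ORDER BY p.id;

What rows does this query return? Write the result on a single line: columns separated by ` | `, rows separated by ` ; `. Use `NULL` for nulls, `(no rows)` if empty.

Join each employees row to its departments via dept_id.
Group joined rows by departments.id; compute COUNT(*) per group.
HAVING: keep groups with count ≥ 2.
  1: ids {1, 4} → COUNT(*)=2
  2: ids {2, 5, 8, 10, 11, 12} → COUNT(*)=6
  4: ids {7} → COUNT(*)=1
  5: ids {3, 6, 9} → COUNT(*)=3

Research | 2 ; Design | 6 ; Support | 3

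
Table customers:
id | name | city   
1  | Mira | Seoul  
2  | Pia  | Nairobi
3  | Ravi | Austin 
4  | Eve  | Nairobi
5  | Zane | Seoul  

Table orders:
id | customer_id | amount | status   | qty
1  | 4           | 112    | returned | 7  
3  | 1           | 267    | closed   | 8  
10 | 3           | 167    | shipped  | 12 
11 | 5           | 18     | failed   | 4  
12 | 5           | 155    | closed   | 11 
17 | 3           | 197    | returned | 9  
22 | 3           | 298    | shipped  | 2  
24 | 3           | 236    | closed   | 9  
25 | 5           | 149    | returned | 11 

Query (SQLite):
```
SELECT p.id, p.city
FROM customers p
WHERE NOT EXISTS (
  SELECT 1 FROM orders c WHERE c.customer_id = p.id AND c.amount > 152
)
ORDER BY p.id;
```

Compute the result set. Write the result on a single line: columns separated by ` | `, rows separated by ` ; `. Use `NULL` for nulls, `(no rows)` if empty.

2 | Nairobi ; 4 | Nairobi

For each customers row, check whether any orders with matching customer_id has amount > 152.
Keep rows where that is false.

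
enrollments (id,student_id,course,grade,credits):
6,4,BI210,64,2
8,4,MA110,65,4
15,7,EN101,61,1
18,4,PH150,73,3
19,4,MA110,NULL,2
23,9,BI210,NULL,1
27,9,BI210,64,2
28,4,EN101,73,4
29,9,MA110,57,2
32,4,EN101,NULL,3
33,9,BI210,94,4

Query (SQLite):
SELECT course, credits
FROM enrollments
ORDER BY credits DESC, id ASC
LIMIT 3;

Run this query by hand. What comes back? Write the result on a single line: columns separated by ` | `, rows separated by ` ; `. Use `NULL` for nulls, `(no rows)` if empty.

Sort by credits desc, tiebreak id asc: (4, id=8), (4, id=28), (4, id=33), (3, id=18), (3, id=32), (2, id=6) …. Take first 3.

MA110 | 4 ; EN101 | 4 ; BI210 | 4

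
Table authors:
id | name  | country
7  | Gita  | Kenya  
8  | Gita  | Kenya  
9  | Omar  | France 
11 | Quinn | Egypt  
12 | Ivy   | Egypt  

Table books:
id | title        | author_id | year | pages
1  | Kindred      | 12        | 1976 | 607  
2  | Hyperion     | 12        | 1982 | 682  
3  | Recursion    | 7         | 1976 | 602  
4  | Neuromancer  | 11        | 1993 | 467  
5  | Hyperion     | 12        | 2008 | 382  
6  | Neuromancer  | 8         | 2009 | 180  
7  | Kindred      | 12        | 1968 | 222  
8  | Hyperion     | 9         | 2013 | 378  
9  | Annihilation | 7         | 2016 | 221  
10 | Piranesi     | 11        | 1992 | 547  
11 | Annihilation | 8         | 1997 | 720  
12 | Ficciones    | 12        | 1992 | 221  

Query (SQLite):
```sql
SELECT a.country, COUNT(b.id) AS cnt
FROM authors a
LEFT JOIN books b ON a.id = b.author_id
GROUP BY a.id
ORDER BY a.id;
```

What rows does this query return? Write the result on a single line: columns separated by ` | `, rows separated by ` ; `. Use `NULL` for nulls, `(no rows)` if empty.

Kenya | 2 ; Kenya | 2 ; France | 1 ; Egypt | 2 ; Egypt | 5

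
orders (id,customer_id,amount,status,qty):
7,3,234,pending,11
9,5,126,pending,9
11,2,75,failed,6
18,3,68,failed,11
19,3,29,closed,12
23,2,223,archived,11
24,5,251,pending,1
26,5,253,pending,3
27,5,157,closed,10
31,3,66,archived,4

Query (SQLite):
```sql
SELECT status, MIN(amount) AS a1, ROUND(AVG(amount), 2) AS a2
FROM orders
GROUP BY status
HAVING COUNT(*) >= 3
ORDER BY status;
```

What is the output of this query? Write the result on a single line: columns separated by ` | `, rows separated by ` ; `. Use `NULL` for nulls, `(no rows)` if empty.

Group orders by status.
Per group compute: MIN(amount), ROUND(AVG(amount), 2).
HAVING: drop groups with fewer than 3 rows.
  archived: ids {23, 31} → MIN(amount)=66, ROUND(AVG(amount), 2)=144.5
  closed: ids {19, 27} → MIN(amount)=29, ROUND(AVG(amount), 2)=93
  failed: ids {11, 18} → MIN(amount)=68, ROUND(AVG(amount), 2)=71.5
  pending: ids {7, 9, 24, 26} → MIN(amount)=126, ROUND(AVG(amount), 2)=216

pending | 126 | 216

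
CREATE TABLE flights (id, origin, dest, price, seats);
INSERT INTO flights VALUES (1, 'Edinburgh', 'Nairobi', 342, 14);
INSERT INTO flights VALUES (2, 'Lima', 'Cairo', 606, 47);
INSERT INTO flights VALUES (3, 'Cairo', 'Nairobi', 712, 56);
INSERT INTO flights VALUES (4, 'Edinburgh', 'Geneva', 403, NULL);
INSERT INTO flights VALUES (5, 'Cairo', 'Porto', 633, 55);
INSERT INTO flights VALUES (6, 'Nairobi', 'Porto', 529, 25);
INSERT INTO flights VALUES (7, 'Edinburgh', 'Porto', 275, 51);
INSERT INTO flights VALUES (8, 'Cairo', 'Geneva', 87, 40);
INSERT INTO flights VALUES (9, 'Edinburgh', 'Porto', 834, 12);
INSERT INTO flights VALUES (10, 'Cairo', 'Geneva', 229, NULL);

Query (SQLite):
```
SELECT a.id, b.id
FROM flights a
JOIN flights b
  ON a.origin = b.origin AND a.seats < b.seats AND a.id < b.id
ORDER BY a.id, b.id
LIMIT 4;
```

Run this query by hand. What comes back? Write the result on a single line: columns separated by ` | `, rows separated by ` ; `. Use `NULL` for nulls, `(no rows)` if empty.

Pairs (a,b) with same origin, a.seats < b.seats, a.id < b.id.
origin groups: Cairo:{3,5,8,10} Edinburgh:{1,4,7,9} Lima:{2} Nairobi:{6}
Ordered by (a.id, b.id); first 4.

1 | 7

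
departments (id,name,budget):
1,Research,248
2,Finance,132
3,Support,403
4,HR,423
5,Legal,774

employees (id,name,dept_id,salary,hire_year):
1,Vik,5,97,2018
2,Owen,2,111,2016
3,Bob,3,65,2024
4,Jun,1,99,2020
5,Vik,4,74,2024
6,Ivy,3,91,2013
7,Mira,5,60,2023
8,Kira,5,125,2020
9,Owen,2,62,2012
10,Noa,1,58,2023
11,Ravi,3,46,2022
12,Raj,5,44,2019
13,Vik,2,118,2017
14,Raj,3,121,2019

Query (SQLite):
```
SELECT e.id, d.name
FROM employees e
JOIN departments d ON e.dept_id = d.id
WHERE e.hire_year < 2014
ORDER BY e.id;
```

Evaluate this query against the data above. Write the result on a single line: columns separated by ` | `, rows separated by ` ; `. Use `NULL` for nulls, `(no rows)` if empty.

6 | Support ; 9 | Finance

Each employees row matches the departments row where dept_id = departments.id.
Then keep rows with e.hire_year < 2014.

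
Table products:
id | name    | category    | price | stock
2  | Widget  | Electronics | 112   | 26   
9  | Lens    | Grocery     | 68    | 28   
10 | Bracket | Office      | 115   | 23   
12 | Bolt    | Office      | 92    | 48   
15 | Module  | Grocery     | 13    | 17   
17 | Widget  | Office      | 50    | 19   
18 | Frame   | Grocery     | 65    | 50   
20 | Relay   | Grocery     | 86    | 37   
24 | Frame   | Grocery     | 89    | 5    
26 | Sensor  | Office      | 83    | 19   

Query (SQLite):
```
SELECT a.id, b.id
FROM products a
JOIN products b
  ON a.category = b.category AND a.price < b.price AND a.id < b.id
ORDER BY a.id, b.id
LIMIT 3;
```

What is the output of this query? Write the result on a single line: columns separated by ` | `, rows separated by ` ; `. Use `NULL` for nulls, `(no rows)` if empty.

Pairs (a,b) with same category, a.price < b.price, a.id < b.id.
category groups: Electronics:{2} Grocery:{9,15,18,20,24} Office:{10,12,17,26}
Ordered by (a.id, b.id); first 3.

9 | 20 ; 9 | 24 ; 15 | 18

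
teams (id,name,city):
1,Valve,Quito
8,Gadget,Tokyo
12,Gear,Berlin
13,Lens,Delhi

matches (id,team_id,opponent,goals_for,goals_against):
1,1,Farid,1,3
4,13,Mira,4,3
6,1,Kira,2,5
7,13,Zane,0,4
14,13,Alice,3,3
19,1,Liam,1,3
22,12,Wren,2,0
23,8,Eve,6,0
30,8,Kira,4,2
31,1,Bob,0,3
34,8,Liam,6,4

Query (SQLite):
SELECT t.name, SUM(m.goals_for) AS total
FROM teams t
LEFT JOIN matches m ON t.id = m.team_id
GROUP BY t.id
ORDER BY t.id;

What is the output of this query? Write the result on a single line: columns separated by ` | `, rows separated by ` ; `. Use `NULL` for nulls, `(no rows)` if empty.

LEFT JOIN keeps every teams row; unmatched ones get NULL for matches columns.
Group by teams.id and compute SUM(m.goals_for). SUM over an all-NULL group is NULL.
  1: ids {1, 6, 19, 31} → SUM(m.goals_for)=4
  8: ids {23, 30, 34} → SUM(m.goals_for)=16
  12: ids {22} → SUM(m.goals_for)=2
  13: ids {4, 7, 14} → SUM(m.goals_for)=7

Valve | 4 ; Gadget | 16 ; Gear | 2 ; Lens | 7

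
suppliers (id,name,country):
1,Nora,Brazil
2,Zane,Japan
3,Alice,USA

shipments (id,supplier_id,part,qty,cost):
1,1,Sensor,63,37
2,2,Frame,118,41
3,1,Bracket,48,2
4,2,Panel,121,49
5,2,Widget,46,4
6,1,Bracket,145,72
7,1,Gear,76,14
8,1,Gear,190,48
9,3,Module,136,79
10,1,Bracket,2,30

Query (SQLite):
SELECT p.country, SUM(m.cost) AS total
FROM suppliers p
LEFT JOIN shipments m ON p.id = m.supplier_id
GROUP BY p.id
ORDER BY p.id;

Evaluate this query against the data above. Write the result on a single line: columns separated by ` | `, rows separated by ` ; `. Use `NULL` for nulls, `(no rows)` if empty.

Brazil | 203 ; Japan | 94 ; USA | 79

LEFT JOIN keeps every suppliers row; unmatched ones get NULL for shipments columns.
Group by suppliers.id and compute SUM(m.cost). SUM over an all-NULL group is NULL.
  1: ids {1, 3, 6, 7, 8, 10} → SUM(m.cost)=203
  2: ids {2, 4, 5} → SUM(m.cost)=94
  3: ids {9} → SUM(m.cost)=79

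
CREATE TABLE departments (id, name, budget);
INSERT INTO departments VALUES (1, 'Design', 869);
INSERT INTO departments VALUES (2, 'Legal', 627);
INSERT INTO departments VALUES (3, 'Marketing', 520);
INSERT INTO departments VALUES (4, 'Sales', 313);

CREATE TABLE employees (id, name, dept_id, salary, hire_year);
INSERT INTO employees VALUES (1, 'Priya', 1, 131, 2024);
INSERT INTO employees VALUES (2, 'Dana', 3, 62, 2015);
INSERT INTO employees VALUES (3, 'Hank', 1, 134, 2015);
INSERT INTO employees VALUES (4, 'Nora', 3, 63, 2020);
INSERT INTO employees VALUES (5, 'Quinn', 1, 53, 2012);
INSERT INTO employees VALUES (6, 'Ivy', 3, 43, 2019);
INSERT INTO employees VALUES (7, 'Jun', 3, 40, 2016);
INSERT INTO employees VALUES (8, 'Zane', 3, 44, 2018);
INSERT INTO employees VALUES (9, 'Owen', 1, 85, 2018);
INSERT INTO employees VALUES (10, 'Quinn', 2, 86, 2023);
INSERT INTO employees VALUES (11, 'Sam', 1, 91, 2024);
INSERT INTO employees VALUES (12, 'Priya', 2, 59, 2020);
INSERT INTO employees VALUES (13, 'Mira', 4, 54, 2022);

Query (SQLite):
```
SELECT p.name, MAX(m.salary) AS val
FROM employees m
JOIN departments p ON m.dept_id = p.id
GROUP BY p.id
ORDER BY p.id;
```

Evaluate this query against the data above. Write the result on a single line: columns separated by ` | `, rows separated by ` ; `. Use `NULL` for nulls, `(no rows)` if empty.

Design | 134 ; Legal | 86 ; Marketing | 63 ; Sales | 54

Join each employees row to its departments via dept_id.
Group joined rows by departments.id; compute MAX(m.salary) per group.
  1: ids {1, 3, 5, 9, 11} → MAX(m.salary)=134
  2: ids {10, 12} → MAX(m.salary)=86
  3: ids {2, 4, 6, 7, 8} → MAX(m.salary)=63
  4: ids {13} → MAX(m.salary)=54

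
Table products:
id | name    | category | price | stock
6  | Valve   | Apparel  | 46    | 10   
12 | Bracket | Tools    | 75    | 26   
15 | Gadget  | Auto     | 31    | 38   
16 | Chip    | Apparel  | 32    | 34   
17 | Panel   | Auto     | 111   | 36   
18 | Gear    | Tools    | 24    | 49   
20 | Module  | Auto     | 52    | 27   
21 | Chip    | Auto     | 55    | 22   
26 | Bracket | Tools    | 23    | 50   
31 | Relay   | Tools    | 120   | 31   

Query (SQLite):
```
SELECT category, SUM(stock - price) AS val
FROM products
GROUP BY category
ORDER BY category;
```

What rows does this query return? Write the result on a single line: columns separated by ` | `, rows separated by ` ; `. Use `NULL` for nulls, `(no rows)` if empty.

Apparel | -34 ; Auto | -126 ; Tools | -86

For each row compute stock - price.
Group by category; take SUM of the expression per group.
  Apparel: ids {6, 16} → SUM(stock - price)=-34
  Auto: ids {15, 17, 20, 21} → SUM(stock - price)=-126
  Tools: ids {12, 18, 26, 31} → SUM(stock - price)=-86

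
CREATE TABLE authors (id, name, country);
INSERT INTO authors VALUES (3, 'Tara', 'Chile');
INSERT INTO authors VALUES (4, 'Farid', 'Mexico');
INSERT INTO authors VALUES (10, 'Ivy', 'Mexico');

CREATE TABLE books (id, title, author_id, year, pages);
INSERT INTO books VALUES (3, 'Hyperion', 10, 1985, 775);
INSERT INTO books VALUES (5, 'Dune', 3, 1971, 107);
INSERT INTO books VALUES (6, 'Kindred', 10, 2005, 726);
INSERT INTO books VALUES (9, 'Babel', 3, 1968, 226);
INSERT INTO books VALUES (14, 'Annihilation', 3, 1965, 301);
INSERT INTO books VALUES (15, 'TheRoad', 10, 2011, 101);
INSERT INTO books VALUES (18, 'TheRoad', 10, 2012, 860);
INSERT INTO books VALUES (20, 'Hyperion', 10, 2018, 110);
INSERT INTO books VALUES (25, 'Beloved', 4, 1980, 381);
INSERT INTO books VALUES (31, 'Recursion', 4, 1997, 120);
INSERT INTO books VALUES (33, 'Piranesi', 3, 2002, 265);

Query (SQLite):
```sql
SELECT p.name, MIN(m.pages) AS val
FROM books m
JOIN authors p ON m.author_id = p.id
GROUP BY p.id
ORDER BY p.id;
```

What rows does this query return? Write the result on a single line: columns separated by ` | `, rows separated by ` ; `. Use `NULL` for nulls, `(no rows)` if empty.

Tara | 107 ; Farid | 120 ; Ivy | 101

Join each books row to its authors via author_id.
Group joined rows by authors.id; compute MIN(m.pages) per group.
  3: ids {5, 9, 14, 33} → MIN(m.pages)=107
  4: ids {25, 31} → MIN(m.pages)=120
  10: ids {3, 6, 15, 18, 20} → MIN(m.pages)=101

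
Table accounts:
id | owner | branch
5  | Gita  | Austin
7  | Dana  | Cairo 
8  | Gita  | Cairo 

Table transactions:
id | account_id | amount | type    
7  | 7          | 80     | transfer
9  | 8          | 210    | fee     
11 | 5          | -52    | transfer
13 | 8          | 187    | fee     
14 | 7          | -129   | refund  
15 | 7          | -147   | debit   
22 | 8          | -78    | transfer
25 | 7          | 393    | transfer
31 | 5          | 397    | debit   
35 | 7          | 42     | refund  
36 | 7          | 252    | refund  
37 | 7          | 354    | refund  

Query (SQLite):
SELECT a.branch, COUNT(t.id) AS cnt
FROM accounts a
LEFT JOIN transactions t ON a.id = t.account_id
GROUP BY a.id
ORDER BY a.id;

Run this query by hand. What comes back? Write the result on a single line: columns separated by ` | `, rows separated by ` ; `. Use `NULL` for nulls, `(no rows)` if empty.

Austin | 2 ; Cairo | 7 ; Cairo | 3

LEFT JOIN keeps every accounts row; unmatched ones get NULL for transactions columns.
Group by accounts.id and compute COUNT(t.id). COUNT(col) of an all-NULL group is 0.
  5: ids {11, 31} → COUNT(t.id)=2
  7: ids {7, 14, 15, 25, 35, 36, 37} → COUNT(t.id)=7
  8: ids {9, 13, 22} → COUNT(t.id)=3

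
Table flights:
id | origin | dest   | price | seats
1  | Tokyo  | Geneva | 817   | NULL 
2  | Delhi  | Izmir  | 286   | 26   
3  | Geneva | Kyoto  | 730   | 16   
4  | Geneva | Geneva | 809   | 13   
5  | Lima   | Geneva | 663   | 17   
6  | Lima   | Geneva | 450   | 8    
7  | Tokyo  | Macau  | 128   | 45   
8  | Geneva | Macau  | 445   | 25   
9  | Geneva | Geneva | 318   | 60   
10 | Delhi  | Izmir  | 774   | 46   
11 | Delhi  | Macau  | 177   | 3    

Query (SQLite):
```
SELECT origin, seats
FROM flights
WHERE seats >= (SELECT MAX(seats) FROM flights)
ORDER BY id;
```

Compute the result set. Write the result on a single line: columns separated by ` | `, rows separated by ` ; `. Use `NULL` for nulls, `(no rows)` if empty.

Geneva | 60

Scalar subquery: MAX(seats) over all flights rows = 60.
Keep rows where seats >= that value.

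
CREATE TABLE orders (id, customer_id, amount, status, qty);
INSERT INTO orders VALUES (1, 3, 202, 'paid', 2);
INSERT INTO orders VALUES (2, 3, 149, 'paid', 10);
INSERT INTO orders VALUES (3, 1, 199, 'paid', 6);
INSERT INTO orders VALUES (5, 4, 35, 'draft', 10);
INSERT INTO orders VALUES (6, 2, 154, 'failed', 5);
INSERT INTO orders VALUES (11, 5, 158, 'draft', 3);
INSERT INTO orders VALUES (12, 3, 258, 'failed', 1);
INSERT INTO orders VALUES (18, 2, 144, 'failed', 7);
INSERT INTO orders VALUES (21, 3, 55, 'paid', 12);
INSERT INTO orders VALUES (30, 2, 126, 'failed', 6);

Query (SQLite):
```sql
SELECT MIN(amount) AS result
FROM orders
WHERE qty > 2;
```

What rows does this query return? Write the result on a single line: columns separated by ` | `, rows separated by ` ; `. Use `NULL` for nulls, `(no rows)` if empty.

35

Rows where qty > 2 → amount values: [149, 199, 35, 154, 158, 144, 55, 126].
MIN of non-NULL values = 35.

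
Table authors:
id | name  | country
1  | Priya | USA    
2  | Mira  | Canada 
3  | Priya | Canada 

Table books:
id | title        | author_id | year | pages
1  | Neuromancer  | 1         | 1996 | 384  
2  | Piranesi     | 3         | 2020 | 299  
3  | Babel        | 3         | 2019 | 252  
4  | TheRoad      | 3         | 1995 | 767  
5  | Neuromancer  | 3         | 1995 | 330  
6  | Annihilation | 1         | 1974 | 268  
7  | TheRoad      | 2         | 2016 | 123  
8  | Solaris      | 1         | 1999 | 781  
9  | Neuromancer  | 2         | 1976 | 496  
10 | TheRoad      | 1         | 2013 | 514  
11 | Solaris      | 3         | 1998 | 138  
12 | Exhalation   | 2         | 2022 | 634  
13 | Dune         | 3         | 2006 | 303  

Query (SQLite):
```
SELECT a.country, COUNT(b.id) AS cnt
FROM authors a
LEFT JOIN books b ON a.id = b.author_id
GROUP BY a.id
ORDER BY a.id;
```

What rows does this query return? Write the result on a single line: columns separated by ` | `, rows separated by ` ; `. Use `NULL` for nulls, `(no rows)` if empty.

USA | 4 ; Canada | 3 ; Canada | 6

LEFT JOIN keeps every authors row; unmatched ones get NULL for books columns.
Group by authors.id and compute COUNT(b.id). COUNT(col) of an all-NULL group is 0.
  1: ids {1, 6, 8, 10} → COUNT(b.id)=4
  2: ids {7, 9, 12} → COUNT(b.id)=3
  3: ids {2, 3, 4, 5, 11, 13} → COUNT(b.id)=6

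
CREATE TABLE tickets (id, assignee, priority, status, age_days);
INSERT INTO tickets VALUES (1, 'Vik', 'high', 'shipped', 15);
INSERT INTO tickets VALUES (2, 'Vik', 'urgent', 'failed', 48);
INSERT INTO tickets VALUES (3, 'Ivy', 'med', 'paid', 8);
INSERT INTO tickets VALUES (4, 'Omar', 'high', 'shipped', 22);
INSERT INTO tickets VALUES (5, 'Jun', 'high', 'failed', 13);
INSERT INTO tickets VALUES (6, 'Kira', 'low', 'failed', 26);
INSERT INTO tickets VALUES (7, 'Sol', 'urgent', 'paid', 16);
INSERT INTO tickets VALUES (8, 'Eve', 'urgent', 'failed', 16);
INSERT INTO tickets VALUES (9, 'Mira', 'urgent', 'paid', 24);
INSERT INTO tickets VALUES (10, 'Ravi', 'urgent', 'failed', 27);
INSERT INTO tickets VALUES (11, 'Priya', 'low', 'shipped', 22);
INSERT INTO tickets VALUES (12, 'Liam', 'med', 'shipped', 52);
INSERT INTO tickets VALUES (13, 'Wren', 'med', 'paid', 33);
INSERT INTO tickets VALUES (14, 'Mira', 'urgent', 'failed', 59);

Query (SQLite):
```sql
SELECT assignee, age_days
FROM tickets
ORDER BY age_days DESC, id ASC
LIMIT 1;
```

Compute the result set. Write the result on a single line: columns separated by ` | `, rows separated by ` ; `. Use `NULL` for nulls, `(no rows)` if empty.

Mira | 59

Sort by age_days desc, tiebreak id asc: (59, id=14), (52, id=12), (48, id=2), (33, id=13) …. Take first 1.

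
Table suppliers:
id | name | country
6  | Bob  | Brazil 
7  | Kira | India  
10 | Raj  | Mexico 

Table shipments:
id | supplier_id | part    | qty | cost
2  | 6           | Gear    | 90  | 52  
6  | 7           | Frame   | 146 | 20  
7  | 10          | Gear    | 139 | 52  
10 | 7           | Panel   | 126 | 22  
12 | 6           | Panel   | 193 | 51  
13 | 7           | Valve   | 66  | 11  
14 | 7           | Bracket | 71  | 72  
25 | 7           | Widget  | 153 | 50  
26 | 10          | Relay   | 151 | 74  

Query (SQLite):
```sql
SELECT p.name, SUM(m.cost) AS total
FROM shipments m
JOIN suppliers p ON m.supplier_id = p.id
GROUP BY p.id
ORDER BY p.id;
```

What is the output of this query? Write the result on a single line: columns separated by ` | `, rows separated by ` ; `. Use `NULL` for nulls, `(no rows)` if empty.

Join each shipments row to its suppliers via supplier_id.
Group joined rows by suppliers.id; compute SUM(m.cost) per group.
  6: ids {2, 12} → SUM(m.cost)=103
  7: ids {6, 10, 13, 14, 25} → SUM(m.cost)=175
  10: ids {7, 26} → SUM(m.cost)=126

Bob | 103 ; Kira | 175 ; Raj | 126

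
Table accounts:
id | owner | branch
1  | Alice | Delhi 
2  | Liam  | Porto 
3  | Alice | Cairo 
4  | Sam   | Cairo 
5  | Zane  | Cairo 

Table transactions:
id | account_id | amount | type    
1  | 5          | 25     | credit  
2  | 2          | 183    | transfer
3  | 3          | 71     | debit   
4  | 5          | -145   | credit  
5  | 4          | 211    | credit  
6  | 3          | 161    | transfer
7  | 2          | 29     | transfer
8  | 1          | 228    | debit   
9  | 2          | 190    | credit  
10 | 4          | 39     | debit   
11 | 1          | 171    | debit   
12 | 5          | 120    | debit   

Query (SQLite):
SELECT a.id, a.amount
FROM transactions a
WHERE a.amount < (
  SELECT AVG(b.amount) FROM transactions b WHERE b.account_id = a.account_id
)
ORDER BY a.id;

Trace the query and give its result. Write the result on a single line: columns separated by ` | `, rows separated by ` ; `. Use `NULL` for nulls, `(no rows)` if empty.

3 | 71 ; 4 | -145 ; 7 | 29 ; 10 | 39 ; 11 | 171

For each transactions row a, compute AVG(amount) over rows sharing a.account_id.
Keep row a if a.amount < that per-group AVG.
  account_id=1: AVG(amount) = 199.5
  account_id=2: AVG(amount) = 134.0
  account_id=3: AVG(amount) = 116.0
  account_id=4: AVG(amount) = 125.0
  account_id=5: AVG(amount) = 0.0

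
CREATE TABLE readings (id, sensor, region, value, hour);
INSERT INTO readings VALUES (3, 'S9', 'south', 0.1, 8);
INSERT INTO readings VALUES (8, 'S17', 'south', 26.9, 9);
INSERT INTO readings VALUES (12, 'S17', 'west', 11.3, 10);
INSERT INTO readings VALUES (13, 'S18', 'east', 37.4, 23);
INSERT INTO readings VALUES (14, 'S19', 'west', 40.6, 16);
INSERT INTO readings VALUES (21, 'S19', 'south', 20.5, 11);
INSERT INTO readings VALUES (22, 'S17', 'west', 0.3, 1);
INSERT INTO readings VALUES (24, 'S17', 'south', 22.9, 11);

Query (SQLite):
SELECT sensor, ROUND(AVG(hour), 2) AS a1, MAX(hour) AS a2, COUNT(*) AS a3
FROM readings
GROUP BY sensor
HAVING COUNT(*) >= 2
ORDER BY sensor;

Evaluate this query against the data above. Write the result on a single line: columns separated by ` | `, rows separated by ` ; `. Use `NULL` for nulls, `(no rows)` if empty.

Group readings by sensor.
Per group compute: ROUND(AVG(hour), 2), MAX(hour), COUNT(*).
HAVING: drop groups with fewer than 2 rows.
  S17: ids {8, 12, 22, 24} → ROUND(AVG(hour), 2)=7.75, MAX(hour)=11, COUNT(*)=4
  S18: ids {13} → ROUND(AVG(hour), 2)=23, MAX(hour)=23, COUNT(*)=1
  S19: ids {14, 21} → ROUND(AVG(hour), 2)=13.5, MAX(hour)=16, COUNT(*)=2
  S9: ids {3} → ROUND(AVG(hour), 2)=8, MAX(hour)=8, COUNT(*)=1

S17 | 7.75 | 11 | 4 ; S19 | 13.5 | 16 | 2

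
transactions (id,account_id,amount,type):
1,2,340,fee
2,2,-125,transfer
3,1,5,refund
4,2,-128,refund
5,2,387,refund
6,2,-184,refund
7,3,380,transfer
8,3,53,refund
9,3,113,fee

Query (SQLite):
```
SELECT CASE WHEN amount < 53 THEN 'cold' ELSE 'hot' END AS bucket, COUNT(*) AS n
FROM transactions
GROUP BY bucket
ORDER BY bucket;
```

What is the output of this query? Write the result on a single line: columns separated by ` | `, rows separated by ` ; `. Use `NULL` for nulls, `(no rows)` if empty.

Bucket rows by amount < 53 → 'cold' else 'hot'; count each bucket.

cold | 4 ; hot | 5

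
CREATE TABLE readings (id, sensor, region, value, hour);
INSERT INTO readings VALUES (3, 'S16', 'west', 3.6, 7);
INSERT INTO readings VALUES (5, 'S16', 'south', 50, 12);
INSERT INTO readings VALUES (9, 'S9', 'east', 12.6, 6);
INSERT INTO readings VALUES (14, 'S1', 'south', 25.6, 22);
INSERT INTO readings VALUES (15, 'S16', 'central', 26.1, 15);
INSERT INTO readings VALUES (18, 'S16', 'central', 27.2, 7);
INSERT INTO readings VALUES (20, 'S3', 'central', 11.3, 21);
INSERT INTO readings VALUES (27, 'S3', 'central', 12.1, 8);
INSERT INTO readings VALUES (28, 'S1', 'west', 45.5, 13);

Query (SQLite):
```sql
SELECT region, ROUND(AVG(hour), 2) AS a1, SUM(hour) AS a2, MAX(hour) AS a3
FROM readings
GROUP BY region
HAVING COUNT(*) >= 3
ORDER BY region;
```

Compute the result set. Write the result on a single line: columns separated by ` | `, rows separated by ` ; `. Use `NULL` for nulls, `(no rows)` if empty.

Group readings by region.
Per group compute: ROUND(AVG(hour), 2), SUM(hour), MAX(hour).
HAVING: drop groups with fewer than 3 rows.
  central: ids {15, 18, 20, 27} → ROUND(AVG(hour), 2)=12.75, SUM(hour)=51, MAX(hour)=21
  east: ids {9} → ROUND(AVG(hour), 2)=6, SUM(hour)=6, MAX(hour)=6
  south: ids {5, 14} → ROUND(AVG(hour), 2)=17, SUM(hour)=34, MAX(hour)=22
  west: ids {3, 28} → ROUND(AVG(hour), 2)=10, SUM(hour)=20, MAX(hour)=13

central | 12.75 | 51 | 21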